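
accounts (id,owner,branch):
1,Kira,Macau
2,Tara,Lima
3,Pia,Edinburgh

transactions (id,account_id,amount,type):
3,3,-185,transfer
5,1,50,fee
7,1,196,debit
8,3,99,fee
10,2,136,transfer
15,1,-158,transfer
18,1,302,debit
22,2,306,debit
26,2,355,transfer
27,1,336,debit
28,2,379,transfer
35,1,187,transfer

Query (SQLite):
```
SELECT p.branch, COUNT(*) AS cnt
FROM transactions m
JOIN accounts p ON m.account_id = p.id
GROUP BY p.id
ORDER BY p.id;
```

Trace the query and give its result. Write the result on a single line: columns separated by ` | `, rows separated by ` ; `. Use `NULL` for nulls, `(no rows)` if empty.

Macau | 6 ; Lima | 4 ; Edinburgh | 2

Join each transactions row to its accounts via account_id.
Group joined rows by accounts.id; compute COUNT(*) per group.
  1: ids {5, 7, 15, 18, 27, 35} → COUNT(*)=6
  2: ids {10, 22, 26, 28} → COUNT(*)=4
  3: ids {3, 8} → COUNT(*)=2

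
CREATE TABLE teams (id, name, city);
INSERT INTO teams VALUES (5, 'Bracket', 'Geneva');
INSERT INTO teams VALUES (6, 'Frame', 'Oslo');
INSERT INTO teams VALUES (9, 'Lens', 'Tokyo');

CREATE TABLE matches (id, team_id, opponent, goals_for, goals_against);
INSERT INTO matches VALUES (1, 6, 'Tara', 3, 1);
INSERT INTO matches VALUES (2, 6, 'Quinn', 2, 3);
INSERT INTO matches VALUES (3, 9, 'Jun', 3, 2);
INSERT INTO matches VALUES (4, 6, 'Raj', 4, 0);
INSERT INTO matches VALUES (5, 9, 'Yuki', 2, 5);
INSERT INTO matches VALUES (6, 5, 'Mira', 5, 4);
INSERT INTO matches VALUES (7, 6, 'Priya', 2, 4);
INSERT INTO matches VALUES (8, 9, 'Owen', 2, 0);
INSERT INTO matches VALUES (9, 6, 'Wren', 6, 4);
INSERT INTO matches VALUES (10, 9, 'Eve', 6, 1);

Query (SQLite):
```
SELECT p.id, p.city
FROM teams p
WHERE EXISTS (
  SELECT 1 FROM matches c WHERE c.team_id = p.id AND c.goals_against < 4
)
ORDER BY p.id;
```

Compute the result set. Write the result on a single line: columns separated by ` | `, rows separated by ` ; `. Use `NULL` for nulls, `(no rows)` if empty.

6 | Oslo ; 9 | Tokyo

For each teams row, check whether any matches with matching team_id has goals_against < 4.
Keep rows where that is true.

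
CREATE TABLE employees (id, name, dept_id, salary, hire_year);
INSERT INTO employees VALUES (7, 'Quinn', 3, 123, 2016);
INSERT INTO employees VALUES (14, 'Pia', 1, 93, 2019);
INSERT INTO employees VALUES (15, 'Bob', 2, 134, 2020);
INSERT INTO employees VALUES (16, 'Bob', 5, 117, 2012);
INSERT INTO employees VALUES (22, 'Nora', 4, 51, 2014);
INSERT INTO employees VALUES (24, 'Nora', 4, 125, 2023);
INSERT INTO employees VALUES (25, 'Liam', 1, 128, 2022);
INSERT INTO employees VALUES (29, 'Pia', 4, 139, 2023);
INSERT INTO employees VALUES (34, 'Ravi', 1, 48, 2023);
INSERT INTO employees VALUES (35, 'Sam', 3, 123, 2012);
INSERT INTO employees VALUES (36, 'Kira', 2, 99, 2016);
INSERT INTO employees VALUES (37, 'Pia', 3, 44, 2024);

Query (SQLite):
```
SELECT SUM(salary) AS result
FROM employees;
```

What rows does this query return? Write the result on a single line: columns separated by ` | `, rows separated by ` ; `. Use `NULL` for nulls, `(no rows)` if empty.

1224

All salary values: [123, 93, 134, 117, 51, 125, 128, 139, 48, 123, 99, 44].
SUM of non-NULL values = 1224.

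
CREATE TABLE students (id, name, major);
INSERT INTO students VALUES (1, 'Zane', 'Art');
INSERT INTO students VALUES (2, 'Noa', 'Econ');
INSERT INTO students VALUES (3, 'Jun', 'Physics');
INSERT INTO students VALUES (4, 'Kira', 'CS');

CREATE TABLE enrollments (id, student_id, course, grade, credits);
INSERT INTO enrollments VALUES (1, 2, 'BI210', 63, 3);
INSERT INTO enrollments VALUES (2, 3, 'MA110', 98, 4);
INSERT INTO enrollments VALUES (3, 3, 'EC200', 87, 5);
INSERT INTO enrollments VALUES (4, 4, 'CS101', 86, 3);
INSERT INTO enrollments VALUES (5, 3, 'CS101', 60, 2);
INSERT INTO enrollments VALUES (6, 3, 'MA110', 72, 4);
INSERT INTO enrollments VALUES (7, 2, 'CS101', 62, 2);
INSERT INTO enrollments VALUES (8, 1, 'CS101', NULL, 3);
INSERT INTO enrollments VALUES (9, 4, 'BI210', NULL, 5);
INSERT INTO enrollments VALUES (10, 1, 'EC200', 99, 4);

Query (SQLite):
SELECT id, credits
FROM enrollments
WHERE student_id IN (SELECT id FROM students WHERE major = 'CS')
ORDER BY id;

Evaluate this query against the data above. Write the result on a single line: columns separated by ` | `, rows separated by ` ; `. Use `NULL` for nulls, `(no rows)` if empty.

4 | 3 ; 9 | 5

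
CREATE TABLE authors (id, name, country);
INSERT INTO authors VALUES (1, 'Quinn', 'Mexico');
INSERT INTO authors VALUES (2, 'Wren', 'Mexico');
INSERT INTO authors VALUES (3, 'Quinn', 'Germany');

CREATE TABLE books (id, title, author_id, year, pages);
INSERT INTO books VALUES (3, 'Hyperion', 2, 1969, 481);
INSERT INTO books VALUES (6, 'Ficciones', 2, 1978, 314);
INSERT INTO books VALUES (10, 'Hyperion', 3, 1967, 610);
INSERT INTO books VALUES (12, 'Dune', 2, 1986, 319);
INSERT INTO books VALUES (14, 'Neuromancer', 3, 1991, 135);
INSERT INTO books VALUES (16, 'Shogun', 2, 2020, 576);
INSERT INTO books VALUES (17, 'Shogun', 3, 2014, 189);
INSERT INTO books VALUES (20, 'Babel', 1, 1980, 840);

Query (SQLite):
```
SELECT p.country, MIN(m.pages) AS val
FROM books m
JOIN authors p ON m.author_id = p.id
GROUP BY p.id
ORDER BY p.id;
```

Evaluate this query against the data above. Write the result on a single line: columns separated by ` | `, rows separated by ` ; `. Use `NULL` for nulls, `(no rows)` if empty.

Join each books row to its authors via author_id.
Group joined rows by authors.id; compute MIN(m.pages) per group.
  1: ids {20} → MIN(m.pages)=840
  2: ids {3, 6, 12, 16} → MIN(m.pages)=314
  3: ids {10, 14, 17} → MIN(m.pages)=135

Mexico | 840 ; Mexico | 314 ; Germany | 135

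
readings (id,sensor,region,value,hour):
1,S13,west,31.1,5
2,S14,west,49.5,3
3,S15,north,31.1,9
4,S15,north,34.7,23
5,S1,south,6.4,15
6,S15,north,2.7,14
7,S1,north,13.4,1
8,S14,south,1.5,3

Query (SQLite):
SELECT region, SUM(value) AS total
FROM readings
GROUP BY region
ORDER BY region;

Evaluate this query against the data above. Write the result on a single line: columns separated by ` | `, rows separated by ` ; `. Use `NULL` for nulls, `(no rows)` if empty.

Partition readings by region; compute SUM(value) within each group.
  north: ids {3, 4, 6, 7} → SUM(value)=81.9
  south: ids {5, 8} → SUM(value)=7.9
  west: ids {1, 2} → SUM(value)=80.6

north | 81.9 ; south | 7.9 ; west | 80.6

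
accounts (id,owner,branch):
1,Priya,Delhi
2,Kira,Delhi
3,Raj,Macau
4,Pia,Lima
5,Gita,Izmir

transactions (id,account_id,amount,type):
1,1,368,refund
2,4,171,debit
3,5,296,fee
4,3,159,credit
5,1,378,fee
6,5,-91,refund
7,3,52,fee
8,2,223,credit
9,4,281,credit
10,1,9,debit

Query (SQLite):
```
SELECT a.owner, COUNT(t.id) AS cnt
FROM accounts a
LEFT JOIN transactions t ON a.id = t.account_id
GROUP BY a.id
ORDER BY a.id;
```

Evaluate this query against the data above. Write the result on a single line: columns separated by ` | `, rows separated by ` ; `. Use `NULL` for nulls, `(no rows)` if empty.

LEFT JOIN keeps every accounts row; unmatched ones get NULL for transactions columns.
Group by accounts.id and compute COUNT(t.id). COUNT(col) of an all-NULL group is 0.
  1: ids {1, 5, 10} → COUNT(t.id)=3
  2: ids {8} → COUNT(t.id)=1
  3: ids {4, 7} → COUNT(t.id)=2
  4: ids {2, 9} → COUNT(t.id)=2
  5: ids {3, 6} → COUNT(t.id)=2

Priya | 3 ; Kira | 1 ; Raj | 2 ; Pia | 2 ; Gita | 2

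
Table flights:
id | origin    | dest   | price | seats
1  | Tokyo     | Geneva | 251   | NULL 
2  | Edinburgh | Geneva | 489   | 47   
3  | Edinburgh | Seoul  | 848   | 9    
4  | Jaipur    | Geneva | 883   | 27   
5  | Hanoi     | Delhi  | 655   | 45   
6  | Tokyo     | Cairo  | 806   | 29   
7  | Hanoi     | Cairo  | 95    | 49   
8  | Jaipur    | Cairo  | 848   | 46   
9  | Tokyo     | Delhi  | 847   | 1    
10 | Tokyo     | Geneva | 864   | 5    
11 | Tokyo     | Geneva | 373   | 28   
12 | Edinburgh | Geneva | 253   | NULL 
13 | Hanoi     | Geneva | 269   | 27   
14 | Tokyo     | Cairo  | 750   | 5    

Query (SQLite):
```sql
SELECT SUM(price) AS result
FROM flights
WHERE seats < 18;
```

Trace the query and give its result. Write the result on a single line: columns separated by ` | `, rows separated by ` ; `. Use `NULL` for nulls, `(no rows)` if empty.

Rows where seats < 18 → price values: [848, 847, 864, 750].
SUM of non-NULL values = 3309.

3309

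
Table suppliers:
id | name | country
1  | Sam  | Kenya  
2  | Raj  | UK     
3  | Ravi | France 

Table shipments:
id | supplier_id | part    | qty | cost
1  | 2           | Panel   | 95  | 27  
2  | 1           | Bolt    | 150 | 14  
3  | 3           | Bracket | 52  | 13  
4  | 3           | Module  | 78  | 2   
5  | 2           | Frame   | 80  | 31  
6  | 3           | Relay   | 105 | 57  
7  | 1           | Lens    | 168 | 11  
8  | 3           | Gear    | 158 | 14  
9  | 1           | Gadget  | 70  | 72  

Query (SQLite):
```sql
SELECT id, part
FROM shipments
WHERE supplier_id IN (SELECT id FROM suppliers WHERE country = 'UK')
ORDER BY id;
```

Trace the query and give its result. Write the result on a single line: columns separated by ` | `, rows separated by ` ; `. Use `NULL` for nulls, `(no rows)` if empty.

Inner query: suppliers.id where country = 'UK'.
Outer: keep shipments rows whose supplier_id is in that set.
Inner query → {2}

1 | Panel ; 5 | Frame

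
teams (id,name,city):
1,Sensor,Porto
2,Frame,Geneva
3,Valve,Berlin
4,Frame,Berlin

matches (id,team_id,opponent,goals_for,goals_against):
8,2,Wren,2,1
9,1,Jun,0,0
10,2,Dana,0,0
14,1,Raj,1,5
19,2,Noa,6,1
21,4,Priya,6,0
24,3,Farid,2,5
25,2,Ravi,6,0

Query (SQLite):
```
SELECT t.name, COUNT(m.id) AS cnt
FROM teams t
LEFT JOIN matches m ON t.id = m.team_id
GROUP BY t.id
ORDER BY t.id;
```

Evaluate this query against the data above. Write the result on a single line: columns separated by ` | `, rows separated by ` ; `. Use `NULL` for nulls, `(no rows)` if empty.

LEFT JOIN keeps every teams row; unmatched ones get NULL for matches columns.
Group by teams.id and compute COUNT(m.id). COUNT(col) of an all-NULL group is 0.
  1: ids {9, 14} → COUNT(m.id)=2
  2: ids {8, 10, 19, 25} → COUNT(m.id)=4
  3: ids {24} → COUNT(m.id)=1
  4: ids {21} → COUNT(m.id)=1

Sensor | 2 ; Frame | 4 ; Valve | 1 ; Frame | 1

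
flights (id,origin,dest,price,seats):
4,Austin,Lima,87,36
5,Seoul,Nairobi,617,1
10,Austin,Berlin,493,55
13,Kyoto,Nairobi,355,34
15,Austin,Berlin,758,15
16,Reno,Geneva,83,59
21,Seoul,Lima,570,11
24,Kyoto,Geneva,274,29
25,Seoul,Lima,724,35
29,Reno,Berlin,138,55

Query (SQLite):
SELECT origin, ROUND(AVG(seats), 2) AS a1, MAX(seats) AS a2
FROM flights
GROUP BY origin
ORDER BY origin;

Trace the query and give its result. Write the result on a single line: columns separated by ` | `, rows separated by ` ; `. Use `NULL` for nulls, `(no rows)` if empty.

Group flights by origin.
Per group compute: ROUND(AVG(seats), 2), MAX(seats).
  Austin: ids {4, 10, 15} → ROUND(AVG(seats), 2)=35.33, MAX(seats)=55
  Kyoto: ids {13, 24} → ROUND(AVG(seats), 2)=31.5, MAX(seats)=34
  Reno: ids {16, 29} → ROUND(AVG(seats), 2)=57, MAX(seats)=59
  Seoul: ids {5, 21, 25} → ROUND(AVG(seats), 2)=15.67, MAX(seats)=35

Austin | 35.33 | 55 ; Kyoto | 31.5 | 34 ; Reno | 57 | 59 ; Seoul | 15.67 | 35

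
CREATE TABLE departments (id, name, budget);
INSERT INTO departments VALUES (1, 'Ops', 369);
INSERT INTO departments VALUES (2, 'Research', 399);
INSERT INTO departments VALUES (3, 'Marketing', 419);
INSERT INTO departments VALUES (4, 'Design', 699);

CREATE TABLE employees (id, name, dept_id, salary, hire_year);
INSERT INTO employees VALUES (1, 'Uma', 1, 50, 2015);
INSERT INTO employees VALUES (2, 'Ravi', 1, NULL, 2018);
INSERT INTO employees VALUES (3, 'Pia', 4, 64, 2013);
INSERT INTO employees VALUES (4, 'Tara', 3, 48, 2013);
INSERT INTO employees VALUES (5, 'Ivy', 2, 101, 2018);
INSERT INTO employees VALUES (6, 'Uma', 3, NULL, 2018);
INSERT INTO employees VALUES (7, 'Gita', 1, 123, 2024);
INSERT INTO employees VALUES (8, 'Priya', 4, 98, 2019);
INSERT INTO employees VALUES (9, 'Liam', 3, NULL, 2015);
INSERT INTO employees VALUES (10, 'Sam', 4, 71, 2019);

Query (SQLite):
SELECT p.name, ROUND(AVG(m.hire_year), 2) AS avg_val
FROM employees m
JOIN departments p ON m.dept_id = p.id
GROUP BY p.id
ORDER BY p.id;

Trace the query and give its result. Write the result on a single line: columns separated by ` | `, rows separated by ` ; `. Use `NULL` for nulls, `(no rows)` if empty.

Ops | 2019 ; Research | 2018 ; Marketing | 2015.33 ; Design | 2017

Join each employees row to its departments via dept_id.
Group joined rows by departments.id; compute ROUND(AVG(m.hire_year), 2) per group.
  1: ids {1, 2, 7} → ROUND(AVG(m.hire_year), 2)=2019
  2: ids {5} → ROUND(AVG(m.hire_year), 2)=2018
  3: ids {4, 6, 9} → ROUND(AVG(m.hire_year), 2)=2015.33
  4: ids {3, 8, 10} → ROUND(AVG(m.hire_year), 2)=2017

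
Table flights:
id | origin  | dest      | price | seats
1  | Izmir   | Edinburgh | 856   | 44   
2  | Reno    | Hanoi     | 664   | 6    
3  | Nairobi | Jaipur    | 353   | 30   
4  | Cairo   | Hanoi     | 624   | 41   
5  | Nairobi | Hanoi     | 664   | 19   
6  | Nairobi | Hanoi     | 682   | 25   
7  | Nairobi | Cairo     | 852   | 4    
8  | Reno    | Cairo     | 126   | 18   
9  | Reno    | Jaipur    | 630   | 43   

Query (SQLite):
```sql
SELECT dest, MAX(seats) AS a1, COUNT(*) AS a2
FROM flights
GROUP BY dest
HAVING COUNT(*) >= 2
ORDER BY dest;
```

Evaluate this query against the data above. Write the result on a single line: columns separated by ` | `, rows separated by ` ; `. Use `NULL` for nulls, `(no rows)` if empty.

Cairo | 18 | 2 ; Hanoi | 41 | 4 ; Jaipur | 43 | 2

Group flights by dest.
Per group compute: MAX(seats), COUNT(*).
HAVING: drop groups with fewer than 2 rows.
  Cairo: ids {7, 8} → MAX(seats)=18, COUNT(*)=2
  Edinburgh: ids {1} → MAX(seats)=44, COUNT(*)=1
  Hanoi: ids {2, 4, 5, 6} → MAX(seats)=41, COUNT(*)=4
  Jaipur: ids {3, 9} → MAX(seats)=43, COUNT(*)=2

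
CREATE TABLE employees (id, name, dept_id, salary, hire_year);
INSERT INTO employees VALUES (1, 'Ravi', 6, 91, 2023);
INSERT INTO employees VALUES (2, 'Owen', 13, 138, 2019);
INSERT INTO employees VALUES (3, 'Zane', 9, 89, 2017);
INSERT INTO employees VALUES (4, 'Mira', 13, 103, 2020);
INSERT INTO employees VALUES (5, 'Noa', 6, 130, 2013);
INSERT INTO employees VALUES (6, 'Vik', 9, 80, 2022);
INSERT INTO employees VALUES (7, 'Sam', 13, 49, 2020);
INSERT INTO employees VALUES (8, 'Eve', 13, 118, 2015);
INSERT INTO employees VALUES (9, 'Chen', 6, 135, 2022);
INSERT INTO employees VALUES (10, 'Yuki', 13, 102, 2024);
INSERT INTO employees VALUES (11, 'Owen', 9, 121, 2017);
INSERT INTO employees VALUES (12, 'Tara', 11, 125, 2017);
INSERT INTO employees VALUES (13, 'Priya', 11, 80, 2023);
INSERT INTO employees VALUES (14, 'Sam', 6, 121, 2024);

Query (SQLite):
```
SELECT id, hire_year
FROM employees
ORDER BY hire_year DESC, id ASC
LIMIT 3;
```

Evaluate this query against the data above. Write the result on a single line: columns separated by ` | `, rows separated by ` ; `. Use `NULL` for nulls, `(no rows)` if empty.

10 | 2024 ; 14 | 2024 ; 1 | 2023

Sort by hire_year desc, tiebreak id asc: (2024, id=10), (2024, id=14), (2023, id=1), (2023, id=13), (2022, id=6), (2022, id=9) …. Take first 3.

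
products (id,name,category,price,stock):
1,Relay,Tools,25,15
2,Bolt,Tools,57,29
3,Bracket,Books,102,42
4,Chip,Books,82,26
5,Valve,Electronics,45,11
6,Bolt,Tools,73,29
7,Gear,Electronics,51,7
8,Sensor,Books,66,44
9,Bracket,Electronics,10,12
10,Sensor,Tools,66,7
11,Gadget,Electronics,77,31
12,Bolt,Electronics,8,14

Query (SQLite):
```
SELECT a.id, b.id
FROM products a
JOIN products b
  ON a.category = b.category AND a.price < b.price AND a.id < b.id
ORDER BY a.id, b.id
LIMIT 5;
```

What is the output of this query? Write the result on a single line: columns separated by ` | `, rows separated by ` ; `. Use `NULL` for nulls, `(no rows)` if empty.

Pairs (a,b) with same category, a.price < b.price, a.id < b.id.
category groups: Books:{3,4,8} Electronics:{5,7,9,11,12} Tools:{1,2,6,10}
Ordered by (a.id, b.id); first 5.

1 | 2 ; 1 | 6 ; 1 | 10 ; 2 | 6 ; 2 | 10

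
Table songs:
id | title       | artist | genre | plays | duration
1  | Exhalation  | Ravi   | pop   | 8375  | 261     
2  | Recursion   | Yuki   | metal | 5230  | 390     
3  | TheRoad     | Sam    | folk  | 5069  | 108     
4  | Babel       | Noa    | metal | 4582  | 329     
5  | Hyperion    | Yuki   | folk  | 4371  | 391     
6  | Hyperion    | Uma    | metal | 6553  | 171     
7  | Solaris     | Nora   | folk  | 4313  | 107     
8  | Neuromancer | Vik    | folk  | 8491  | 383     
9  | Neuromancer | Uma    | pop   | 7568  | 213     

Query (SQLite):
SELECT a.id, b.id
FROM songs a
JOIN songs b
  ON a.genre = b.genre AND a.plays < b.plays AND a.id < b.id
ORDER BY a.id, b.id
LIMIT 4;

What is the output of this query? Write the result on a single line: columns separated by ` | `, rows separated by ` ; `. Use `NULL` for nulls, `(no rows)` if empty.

Pairs (a,b) with same genre, a.plays < b.plays, a.id < b.id.
genre groups: folk:{3,5,7,8} metal:{2,4,6} pop:{1,9}
Ordered by (a.id, b.id); first 4.

2 | 6 ; 3 | 8 ; 4 | 6 ; 5 | 8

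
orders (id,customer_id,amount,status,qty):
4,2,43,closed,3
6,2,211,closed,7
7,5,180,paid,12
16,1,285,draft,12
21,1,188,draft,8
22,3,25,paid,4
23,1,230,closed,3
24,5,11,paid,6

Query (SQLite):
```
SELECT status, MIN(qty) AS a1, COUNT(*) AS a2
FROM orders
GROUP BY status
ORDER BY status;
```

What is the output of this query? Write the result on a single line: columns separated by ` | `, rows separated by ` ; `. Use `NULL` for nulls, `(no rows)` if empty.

closed | 3 | 3 ; draft | 8 | 2 ; paid | 4 | 3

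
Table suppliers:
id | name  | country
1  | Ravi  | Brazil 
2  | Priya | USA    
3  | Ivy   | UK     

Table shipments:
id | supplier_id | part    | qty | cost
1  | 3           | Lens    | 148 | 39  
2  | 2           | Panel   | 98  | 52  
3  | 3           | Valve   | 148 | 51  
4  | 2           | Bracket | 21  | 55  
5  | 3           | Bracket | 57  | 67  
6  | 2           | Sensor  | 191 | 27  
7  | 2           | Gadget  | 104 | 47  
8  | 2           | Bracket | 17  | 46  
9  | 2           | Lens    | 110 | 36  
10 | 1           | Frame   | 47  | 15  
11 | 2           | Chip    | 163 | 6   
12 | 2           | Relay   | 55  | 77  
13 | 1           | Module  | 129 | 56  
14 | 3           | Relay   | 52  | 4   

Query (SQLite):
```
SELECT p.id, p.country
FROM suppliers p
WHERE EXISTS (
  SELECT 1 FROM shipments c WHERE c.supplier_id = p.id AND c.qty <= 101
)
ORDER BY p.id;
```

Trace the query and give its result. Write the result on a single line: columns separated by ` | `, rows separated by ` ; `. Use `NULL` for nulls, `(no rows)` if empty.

For each suppliers row, check whether any shipments with matching supplier_id has qty <= 101.
Keep rows where that is true.

1 | Brazil ; 2 | USA ; 3 | UK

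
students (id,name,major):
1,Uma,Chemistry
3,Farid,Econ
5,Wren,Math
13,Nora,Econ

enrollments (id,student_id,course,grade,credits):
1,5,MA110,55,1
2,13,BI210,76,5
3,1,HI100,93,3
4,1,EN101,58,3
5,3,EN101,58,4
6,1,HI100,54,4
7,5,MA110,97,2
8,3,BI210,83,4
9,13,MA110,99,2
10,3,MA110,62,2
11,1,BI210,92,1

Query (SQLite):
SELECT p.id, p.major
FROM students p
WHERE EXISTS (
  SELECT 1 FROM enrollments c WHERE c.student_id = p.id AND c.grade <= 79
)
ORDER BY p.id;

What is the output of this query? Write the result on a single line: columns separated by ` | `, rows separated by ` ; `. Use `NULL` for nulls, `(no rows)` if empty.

For each students row, check whether any enrollments with matching student_id has grade <= 79.
Keep rows where that is true.

1 | Chemistry ; 3 | Econ ; 5 | Math ; 13 | Econ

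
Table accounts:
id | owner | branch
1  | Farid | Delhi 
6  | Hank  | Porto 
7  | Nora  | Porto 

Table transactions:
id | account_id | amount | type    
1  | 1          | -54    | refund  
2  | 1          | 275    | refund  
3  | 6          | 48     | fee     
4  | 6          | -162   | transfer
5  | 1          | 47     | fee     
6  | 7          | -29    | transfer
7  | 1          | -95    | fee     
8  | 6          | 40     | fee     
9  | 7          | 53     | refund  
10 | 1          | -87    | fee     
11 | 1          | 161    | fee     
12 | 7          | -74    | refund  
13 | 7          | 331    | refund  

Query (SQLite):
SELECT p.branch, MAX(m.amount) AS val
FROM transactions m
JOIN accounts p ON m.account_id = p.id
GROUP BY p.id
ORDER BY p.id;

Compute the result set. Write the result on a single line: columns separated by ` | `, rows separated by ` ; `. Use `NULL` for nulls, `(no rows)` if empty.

Delhi | 275 ; Porto | 48 ; Porto | 331

Join each transactions row to its accounts via account_id.
Group joined rows by accounts.id; compute MAX(m.amount) per group.
  1: ids {1, 2, 5, 7, 10, 11} → MAX(m.amount)=275
  6: ids {3, 4, 8} → MAX(m.amount)=48
  7: ids {6, 9, 12, 13} → MAX(m.amount)=331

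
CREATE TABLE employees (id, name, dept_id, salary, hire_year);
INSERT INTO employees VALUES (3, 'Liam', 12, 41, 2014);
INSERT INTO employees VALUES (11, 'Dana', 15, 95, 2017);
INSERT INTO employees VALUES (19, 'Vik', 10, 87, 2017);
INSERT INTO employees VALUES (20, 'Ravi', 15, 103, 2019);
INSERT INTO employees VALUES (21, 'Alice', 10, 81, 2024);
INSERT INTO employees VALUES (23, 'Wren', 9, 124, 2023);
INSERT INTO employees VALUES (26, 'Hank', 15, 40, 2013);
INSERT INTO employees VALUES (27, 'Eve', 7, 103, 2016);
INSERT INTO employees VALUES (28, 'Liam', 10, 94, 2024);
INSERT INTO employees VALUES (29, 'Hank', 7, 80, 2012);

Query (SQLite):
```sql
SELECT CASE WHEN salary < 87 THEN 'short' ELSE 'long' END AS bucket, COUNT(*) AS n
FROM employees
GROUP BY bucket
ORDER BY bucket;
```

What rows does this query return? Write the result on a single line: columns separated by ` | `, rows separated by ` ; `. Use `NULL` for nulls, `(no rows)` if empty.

Bucket rows by salary < 87 → 'short' else 'long'; count each bucket.

long | 6 ; short | 4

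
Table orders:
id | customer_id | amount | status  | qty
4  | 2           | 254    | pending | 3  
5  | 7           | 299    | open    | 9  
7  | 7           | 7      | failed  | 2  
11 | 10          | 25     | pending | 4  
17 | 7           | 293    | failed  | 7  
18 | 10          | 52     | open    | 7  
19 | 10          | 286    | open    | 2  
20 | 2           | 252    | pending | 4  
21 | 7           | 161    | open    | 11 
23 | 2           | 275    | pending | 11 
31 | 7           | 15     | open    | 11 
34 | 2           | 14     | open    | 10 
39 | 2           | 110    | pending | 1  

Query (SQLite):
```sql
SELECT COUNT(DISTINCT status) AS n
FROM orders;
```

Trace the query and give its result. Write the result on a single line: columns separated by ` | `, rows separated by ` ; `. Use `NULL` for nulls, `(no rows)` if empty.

Count distinct non-NULL status values.

3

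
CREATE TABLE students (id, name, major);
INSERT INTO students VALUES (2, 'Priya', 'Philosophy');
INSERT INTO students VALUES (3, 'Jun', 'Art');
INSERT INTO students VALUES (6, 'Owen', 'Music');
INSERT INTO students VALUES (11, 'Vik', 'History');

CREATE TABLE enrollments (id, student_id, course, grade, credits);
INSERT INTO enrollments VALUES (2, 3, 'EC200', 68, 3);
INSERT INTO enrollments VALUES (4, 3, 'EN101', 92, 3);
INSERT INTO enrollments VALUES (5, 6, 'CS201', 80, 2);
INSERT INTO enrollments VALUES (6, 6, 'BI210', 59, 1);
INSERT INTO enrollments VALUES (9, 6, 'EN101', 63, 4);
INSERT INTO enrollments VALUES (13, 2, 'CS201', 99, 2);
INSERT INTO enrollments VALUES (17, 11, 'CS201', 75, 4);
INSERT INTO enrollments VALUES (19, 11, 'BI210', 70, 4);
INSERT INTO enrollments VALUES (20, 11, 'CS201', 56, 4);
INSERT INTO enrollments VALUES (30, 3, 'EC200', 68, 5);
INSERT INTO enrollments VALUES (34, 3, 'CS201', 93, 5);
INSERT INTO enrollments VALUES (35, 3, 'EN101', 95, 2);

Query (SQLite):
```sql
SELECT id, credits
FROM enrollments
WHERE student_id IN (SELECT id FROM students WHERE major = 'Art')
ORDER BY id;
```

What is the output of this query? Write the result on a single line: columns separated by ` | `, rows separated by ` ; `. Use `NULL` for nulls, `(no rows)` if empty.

2 | 3 ; 4 | 3 ; 30 | 5 ; 34 | 5 ; 35 | 2

Inner query: students.id where major = 'Art'.
Outer: keep enrollments rows whose student_id is in that set.
Inner query → {3}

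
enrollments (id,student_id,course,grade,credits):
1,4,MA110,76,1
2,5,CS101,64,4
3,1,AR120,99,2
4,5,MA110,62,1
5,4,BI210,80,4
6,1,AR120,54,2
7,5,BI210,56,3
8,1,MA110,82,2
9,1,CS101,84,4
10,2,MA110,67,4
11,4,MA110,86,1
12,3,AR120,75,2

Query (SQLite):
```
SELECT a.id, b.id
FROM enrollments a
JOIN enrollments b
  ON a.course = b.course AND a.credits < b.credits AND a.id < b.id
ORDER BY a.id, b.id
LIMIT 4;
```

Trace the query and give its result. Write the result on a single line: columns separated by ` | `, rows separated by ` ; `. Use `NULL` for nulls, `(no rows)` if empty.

Pairs (a,b) with same course, a.credits < b.credits, a.id < b.id.
course groups: AR120:{3,6,12} BI210:{5,7} CS101:{2,9} MA110:{1,4,8,10,11}
Ordered by (a.id, b.id); first 4.

1 | 8 ; 1 | 10 ; 4 | 8 ; 4 | 10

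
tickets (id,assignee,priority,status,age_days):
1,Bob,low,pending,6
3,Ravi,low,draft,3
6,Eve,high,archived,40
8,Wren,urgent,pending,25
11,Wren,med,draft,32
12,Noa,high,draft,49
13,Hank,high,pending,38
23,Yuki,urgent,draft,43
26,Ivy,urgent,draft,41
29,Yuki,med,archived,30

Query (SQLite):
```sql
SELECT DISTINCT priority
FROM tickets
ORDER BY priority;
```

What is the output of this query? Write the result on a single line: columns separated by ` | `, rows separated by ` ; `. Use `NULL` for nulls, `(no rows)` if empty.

Collect distinct priority values from tickets.

high ; low ; med ; urgent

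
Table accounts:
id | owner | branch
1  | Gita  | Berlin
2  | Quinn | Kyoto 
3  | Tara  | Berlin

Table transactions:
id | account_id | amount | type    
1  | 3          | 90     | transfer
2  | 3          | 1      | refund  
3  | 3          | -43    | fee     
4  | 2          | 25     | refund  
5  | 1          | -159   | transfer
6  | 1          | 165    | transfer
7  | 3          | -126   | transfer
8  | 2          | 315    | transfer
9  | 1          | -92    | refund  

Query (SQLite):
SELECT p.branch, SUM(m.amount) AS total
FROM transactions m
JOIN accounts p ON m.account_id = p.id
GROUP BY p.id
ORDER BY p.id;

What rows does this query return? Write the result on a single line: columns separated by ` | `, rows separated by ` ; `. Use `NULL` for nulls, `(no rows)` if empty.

Join each transactions row to its accounts via account_id.
Group joined rows by accounts.id; compute SUM(m.amount) per group.
  1: ids {5, 6, 9} → SUM(m.amount)=-86
  2: ids {4, 8} → SUM(m.amount)=340
  3: ids {1, 2, 3, 7} → SUM(m.amount)=-78

Berlin | -86 ; Kyoto | 340 ; Berlin | -78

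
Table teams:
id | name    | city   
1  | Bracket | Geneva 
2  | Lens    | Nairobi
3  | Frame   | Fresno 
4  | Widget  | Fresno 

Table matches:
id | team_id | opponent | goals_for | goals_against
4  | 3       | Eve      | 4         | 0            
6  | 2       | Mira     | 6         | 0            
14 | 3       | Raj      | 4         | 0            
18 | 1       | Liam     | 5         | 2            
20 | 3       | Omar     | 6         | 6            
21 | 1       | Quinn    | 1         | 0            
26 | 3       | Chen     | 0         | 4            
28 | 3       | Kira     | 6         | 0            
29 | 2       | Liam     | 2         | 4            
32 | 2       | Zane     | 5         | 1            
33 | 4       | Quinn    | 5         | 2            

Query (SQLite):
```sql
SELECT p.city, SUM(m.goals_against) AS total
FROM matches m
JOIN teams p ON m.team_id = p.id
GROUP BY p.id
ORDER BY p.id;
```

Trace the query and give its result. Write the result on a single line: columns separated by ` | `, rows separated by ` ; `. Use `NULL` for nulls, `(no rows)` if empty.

Geneva | 2 ; Nairobi | 5 ; Fresno | 10 ; Fresno | 2

Join each matches row to its teams via team_id.
Group joined rows by teams.id; compute SUM(m.goals_against) per group.
  1: ids {18, 21} → SUM(m.goals_against)=2
  2: ids {6, 29, 32} → SUM(m.goals_against)=5
  3: ids {4, 14, 20, 26, 28} → SUM(m.goals_against)=10
  4: ids {33} → SUM(m.goals_against)=2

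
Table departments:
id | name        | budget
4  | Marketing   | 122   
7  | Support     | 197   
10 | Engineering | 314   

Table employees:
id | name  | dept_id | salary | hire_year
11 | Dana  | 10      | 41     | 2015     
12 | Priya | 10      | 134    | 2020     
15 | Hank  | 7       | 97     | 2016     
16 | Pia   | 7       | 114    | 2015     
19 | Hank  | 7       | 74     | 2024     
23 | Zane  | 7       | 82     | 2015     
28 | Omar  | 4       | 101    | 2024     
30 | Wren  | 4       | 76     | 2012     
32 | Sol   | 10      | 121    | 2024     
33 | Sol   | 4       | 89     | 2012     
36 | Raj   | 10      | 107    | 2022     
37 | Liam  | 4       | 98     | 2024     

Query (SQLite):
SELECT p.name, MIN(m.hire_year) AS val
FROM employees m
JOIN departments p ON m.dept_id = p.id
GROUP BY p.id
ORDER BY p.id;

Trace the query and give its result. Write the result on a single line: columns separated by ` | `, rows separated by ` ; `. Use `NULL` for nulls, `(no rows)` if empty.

Marketing | 2012 ; Support | 2015 ; Engineering | 2015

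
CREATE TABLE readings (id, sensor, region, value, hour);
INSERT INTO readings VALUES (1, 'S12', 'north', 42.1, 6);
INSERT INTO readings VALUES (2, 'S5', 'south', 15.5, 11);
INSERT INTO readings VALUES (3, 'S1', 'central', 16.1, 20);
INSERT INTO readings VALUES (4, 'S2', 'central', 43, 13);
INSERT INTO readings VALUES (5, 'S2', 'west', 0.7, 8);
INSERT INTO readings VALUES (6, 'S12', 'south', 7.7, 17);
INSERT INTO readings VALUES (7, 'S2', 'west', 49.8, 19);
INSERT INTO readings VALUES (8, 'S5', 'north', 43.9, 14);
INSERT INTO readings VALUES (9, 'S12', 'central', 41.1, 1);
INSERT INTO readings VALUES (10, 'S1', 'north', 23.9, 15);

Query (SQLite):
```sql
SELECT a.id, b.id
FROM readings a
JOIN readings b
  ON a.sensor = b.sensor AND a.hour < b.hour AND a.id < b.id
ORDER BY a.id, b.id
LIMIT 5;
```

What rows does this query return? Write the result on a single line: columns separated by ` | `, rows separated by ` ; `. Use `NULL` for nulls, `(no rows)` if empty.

Pairs (a,b) with same sensor, a.hour < b.hour, a.id < b.id.
sensor groups: S1:{3,10} S12:{1,6,9} S2:{4,5,7} S5:{2,8}
Ordered by (a.id, b.id); first 5.

1 | 6 ; 2 | 8 ; 4 | 7 ; 5 | 7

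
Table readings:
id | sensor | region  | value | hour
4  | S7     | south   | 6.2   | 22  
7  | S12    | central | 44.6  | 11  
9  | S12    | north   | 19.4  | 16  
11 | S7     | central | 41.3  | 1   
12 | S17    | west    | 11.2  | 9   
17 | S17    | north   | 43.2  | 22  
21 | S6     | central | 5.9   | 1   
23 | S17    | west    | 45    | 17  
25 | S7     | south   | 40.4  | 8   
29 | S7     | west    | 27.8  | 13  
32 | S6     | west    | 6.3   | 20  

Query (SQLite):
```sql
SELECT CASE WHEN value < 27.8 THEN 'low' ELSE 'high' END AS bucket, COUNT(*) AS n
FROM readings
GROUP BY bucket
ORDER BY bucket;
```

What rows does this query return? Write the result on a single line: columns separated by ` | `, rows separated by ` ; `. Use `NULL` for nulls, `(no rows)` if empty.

high | 6 ; low | 5

Bucket rows by value < 27.8 → 'low' else 'high'; count each bucket.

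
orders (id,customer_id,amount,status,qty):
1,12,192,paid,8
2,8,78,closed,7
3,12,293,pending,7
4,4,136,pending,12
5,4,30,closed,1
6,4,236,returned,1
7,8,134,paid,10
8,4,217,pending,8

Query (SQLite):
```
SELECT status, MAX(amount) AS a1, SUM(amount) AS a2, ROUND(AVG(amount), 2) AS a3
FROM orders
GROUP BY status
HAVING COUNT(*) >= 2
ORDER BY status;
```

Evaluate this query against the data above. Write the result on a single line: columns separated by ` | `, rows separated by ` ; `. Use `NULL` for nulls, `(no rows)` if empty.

closed | 78 | 108 | 54 ; paid | 192 | 326 | 163 ; pending | 293 | 646 | 215.33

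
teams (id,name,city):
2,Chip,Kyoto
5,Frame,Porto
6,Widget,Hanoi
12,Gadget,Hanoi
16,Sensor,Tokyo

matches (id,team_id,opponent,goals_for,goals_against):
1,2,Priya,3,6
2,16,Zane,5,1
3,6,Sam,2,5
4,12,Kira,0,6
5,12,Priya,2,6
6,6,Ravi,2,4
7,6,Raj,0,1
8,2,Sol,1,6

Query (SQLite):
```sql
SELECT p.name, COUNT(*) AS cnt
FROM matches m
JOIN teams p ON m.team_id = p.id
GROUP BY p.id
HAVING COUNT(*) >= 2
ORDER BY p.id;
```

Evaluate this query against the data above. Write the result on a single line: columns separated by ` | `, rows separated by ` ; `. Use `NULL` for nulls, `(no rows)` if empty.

Chip | 2 ; Widget | 3 ; Gadget | 2

Join each matches row to its teams via team_id.
Group joined rows by teams.id; compute COUNT(*) per group.
HAVING: keep groups with count ≥ 2.
  2: ids {1, 8} → COUNT(*)=2
  6: ids {3, 6, 7} → COUNT(*)=3
  12: ids {4, 5} → COUNT(*)=2
  16: ids {2} → COUNT(*)=1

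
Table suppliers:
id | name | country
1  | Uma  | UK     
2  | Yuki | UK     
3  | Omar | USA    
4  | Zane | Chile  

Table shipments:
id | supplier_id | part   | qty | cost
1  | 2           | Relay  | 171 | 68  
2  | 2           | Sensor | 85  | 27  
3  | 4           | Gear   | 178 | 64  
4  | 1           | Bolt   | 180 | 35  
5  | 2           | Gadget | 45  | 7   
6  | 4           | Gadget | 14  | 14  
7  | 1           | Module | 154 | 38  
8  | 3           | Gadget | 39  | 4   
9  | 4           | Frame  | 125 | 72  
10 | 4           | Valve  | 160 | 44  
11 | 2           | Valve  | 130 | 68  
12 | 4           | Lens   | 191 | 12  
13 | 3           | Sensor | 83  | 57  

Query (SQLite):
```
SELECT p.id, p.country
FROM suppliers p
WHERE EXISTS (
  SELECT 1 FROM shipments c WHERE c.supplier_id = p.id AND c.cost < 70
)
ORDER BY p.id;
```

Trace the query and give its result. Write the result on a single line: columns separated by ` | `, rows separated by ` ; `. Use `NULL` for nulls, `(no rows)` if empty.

1 | UK ; 2 | UK ; 3 | USA ; 4 | Chile

For each suppliers row, check whether any shipments with matching supplier_id has cost < 70.
Keep rows where that is true.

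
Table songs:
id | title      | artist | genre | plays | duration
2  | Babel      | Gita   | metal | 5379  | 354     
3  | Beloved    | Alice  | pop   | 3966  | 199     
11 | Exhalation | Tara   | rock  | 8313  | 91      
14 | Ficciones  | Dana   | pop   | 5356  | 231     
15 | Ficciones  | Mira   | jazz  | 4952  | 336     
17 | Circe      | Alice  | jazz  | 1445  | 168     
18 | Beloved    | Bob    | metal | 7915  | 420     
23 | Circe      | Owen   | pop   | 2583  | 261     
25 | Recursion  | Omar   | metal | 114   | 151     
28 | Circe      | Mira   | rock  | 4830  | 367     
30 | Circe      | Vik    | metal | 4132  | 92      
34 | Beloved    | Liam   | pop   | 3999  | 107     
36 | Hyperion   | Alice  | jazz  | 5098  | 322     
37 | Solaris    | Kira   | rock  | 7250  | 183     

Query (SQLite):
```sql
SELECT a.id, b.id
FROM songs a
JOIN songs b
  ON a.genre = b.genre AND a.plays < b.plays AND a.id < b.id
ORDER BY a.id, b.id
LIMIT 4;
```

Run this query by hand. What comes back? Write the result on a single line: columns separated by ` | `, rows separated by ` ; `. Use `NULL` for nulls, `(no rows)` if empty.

2 | 18 ; 3 | 14 ; 3 | 34 ; 15 | 36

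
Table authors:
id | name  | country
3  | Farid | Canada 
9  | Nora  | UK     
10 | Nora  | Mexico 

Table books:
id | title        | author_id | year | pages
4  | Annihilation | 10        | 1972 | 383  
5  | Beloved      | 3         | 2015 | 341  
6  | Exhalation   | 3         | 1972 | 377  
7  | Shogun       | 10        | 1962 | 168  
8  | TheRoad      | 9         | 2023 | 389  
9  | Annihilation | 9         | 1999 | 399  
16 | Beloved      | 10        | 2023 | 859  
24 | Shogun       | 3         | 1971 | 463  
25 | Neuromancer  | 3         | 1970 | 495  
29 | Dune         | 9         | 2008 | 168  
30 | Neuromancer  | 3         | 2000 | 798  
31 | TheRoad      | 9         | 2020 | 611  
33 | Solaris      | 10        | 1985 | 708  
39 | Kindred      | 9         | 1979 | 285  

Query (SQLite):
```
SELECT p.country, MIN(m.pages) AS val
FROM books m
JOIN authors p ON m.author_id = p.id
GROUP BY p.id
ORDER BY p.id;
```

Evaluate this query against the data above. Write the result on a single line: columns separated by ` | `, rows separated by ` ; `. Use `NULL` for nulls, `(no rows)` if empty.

Canada | 341 ; UK | 168 ; Mexico | 168

Join each books row to its authors via author_id.
Group joined rows by authors.id; compute MIN(m.pages) per group.
  3: ids {5, 6, 24, 25, 30} → MIN(m.pages)=341
  9: ids {8, 9, 29, 31, 39} → MIN(m.pages)=168
  10: ids {4, 7, 16, 33} → MIN(m.pages)=168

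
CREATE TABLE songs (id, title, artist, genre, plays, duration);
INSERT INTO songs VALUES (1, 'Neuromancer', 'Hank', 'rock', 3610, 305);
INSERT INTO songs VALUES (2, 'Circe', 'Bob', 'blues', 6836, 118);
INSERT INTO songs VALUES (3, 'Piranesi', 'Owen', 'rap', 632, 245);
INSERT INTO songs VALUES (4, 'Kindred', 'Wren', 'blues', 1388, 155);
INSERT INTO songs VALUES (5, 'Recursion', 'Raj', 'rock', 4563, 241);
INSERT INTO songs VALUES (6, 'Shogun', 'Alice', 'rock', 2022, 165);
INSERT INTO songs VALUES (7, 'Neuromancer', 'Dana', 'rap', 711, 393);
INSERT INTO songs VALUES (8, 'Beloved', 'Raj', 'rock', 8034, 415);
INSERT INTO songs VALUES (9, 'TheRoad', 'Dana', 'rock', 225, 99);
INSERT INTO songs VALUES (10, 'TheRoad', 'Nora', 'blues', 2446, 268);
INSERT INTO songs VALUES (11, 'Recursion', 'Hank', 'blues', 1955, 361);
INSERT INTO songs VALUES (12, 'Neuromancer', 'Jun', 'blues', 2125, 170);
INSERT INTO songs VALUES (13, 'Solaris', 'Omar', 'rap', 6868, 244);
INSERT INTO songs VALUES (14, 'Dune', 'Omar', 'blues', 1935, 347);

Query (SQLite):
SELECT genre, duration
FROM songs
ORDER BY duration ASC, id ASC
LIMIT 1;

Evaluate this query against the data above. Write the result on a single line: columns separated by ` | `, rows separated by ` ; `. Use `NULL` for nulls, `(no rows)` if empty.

Sort by duration asc, tiebreak id asc: (99, id=9), (118, id=2), (155, id=4), (165, id=6) …. Take first 1.

rock | 99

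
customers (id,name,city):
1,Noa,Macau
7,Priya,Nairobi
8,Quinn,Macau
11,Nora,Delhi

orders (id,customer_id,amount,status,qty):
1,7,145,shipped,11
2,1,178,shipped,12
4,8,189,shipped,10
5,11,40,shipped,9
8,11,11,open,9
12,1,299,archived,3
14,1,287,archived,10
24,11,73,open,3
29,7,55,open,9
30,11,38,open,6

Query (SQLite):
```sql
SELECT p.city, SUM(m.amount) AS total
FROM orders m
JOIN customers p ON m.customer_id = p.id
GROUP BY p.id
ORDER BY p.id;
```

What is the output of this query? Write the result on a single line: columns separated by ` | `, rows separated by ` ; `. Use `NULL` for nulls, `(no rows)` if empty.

Macau | 764 ; Nairobi | 200 ; Macau | 189 ; Delhi | 162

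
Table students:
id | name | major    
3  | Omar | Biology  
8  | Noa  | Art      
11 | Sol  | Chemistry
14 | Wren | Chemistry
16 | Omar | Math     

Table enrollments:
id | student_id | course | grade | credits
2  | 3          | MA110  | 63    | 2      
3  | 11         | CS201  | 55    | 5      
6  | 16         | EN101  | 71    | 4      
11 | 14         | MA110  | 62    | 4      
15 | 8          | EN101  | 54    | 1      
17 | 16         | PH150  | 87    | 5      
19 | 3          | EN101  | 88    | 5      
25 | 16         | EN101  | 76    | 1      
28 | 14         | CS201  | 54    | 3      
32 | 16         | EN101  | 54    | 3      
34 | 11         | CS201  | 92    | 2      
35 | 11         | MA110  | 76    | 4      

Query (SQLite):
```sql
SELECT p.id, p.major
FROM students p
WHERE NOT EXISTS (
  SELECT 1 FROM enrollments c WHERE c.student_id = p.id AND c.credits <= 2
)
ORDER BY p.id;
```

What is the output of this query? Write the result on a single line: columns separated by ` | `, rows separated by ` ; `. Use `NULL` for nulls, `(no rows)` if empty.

For each students row, check whether any enrollments with matching student_id has credits <= 2.
Keep rows where that is false.

14 | Chemistry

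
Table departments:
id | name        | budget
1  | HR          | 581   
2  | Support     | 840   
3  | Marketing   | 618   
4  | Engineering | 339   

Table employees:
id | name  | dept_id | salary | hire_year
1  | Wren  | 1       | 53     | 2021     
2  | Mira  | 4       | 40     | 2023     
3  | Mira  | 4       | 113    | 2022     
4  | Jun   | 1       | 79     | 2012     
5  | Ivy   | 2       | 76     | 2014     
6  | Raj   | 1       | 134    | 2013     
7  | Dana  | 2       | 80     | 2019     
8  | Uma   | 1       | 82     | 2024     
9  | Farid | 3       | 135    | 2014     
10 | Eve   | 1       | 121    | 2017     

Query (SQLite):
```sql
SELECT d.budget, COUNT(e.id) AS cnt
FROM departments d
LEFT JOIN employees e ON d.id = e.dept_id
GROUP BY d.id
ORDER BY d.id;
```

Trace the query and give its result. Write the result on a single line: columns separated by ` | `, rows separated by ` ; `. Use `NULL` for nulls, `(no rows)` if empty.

LEFT JOIN keeps every departments row; unmatched ones get NULL for employees columns.
Group by departments.id and compute COUNT(e.id). COUNT(col) of an all-NULL group is 0.
  1: ids {1, 4, 6, 8, 10} → COUNT(e.id)=5
  2: ids {5, 7} → COUNT(e.id)=2
  3: ids {9} → COUNT(e.id)=1
  4: ids {2, 3} → COUNT(e.id)=2

581 | 5 ; 840 | 2 ; 618 | 1 ; 339 | 2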